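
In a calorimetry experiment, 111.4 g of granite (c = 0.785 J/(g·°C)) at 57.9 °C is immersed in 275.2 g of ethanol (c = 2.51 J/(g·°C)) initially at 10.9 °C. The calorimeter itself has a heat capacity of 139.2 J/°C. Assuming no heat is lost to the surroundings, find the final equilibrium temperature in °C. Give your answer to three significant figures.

T_f = 15.4 °C

Heat lost by granite = heat gained by ethanol + calorimeter.
(111.4)(0.785)(57.9 − T) = [(275.2)(2.51) + 139.2](T − 10.9)
87.449 (57.9 − T) = 829.952 (T − 10.9)
5063.3 − 87.449 T = 829.952 T − 9046.5
14109.8 = 917.401 T
T = 15.38 °C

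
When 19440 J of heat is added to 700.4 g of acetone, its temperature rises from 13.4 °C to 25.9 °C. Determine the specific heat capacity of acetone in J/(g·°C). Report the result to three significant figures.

c = 2.22 J/(g·°C)

c = q / (m ΔT) = 19440 / (700.4 × 12.5)
c = 19440 / 8755 = 2.22 J/(g·°C)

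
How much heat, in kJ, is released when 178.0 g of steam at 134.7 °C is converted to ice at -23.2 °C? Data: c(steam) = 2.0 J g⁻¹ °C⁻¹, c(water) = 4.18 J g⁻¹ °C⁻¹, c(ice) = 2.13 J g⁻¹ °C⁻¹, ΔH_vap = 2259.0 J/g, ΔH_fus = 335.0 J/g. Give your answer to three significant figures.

q = 557 kJ

q1 (cool steam 134.7→100 °C): 178.0 × 2.0 × 34.7 = 12353 J
q2 (condense at 100 °C): 178.0 × 2259.0 = 402102 J
q3 (cool water 100→0 °C): 178.0 × 4.18 × 100.0 = 74404 J
q4 (freeze at 0 °C): 178.0 × 335.0 = 59630 J
q5 (cool ice 0→-23.2 °C): 178.0 × 2.13 × 23.2 = 8796 J
Total: 12353 + 402102 + 74404 + 59630 + 8796 = 557285 J = 557 kJ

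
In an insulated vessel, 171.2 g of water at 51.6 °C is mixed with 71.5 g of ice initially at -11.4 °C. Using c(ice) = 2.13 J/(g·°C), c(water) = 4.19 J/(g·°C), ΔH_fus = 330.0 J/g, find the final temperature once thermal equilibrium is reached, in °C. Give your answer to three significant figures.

T_f = 11.5 °C

Heat to bring ice to 0 °C and melt it: q₁ = 71.5×2.13×11.4 + 71.5×330.0 = 25331 J
Heat the water can supply cooling to 0 °C: 171.2×4.19×51.6 = 37014.1 J > q₁, so all ice melts.
Energy balance: 171.2×4.19×(51.6 − T) = 25331 + 71.5×4.19×(T − 0)
717.328(51.6 − T) = 25331 + 299.585 T
37014.1 − 25331 = 1016.913 T
T = 11683.1 / 1016.913 = 11.49 °C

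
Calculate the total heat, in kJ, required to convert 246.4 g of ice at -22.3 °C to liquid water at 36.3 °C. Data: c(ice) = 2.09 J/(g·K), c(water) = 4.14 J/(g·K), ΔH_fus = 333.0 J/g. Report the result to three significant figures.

q = 131 kJ

q1 (heat ice -22.3→0.0 °C): 246.4 × 2.09 × 22.3 = 11484 J
q2 (melt at 0 °C): 246.4 × 333.0 = 82051 J
q3 (heat water 0.0→36.3 °C): 246.4 × 4.14 × 36.3 = 37029 J
Total: 11484 + 82051 + 37029 = 130564 J = 131 kJ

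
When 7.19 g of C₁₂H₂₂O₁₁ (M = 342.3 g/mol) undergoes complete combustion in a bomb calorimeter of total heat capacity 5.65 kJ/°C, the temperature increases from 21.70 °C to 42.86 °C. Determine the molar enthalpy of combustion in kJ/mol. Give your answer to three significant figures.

ΔT = 42.86 − 21.70 = 21.16 °C
q_cal = C_cal × ΔT = 5.65 × 21.16 = 119.554 kJ
n = 7.19 / 342.3 = 0.02100 mol
q_rxn = −q_cal = -119.554 kJ
ΔH = -119.554 / 0.02100 = -5693 kJ/mol

ΔH = -5690 kJ/mol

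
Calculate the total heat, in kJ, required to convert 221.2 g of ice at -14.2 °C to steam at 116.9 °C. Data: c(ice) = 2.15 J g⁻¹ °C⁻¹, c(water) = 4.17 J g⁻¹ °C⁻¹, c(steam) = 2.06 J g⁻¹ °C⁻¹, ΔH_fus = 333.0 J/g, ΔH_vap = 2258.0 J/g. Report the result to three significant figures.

q = 680 kJ

q1 (heat ice -14.2→0.0 °C): 221.2 × 2.15 × 14.2 = 6753 J
q2 (melt at 0 °C): 221.2 × 333.0 = 73660 J
q3 (heat water 0.0→100.0 °C): 221.2 × 4.17 × 100.0 = 92240 J
q4 (vaporize at 100 °C): 221.2 × 2258.0 = 499470 J
q5 (heat steam 100.0→116.9 °C): 221.2 × 2.06 × 16.9 = 7701 J
Total: 6753 + 73660 + 92240 + 499470 + 7701 = 679824 J = 680 kJ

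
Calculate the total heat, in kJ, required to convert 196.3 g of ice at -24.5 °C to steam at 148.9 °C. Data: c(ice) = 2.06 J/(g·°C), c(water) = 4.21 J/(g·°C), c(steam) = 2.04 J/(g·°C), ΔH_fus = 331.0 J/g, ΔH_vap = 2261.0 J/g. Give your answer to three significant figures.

q = 621 kJ

q1 (heat ice -24.5→0.0 °C): 196.3 × 2.06 × 24.5 = 9907 J
q2 (melt at 0 °C): 196.3 × 331.0 = 64975 J
q3 (heat water 0.0→100.0 °C): 196.3 × 4.21 × 100.0 = 82642 J
q4 (vaporize at 100 °C): 196.3 × 2261.0 = 443834 J
q5 (heat steam 100.0→148.9 °C): 196.3 × 2.04 × 48.9 = 19582 J
Total: 9907 + 64975 + 82642 + 443834 + 19582 = 620940 J = 621 kJ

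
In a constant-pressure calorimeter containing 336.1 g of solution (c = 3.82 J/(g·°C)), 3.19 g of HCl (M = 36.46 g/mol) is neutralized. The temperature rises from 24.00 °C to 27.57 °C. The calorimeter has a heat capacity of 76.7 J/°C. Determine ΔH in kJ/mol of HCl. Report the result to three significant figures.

|ΔT| = |27.57 − 24.00| = 3.57 °C
|q_surr| = (336.1 × 3.82 + 76.7) × 3.57 = 1360.602 × 3.57 = 4857 J
n(HCl) = 3.19 / 36.46 = 0.08749 mol
Temperature rose, so q_rxn = −|q_surr| = -4.857 kJ
ΔH = q_rxn / n = -55.51 kJ/mol

ΔH = -55.5 kJ/mol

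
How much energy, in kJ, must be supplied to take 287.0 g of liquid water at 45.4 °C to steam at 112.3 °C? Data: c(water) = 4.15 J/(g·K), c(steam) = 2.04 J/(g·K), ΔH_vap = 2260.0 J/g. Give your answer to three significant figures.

q = 721 kJ

q1 (heat water 45.4→100.0 °C): 287.0 × 4.15 × 54.6 = 65031 J
q2 (vaporize at 100 °C): 287.0 × 2260.0 = 648620 J
q3 (heat steam 100.0→112.3 °C): 287.0 × 2.04 × 12.3 = 7201 J
Total: 65031 + 648620 + 7201 = 720852 J = 721 kJ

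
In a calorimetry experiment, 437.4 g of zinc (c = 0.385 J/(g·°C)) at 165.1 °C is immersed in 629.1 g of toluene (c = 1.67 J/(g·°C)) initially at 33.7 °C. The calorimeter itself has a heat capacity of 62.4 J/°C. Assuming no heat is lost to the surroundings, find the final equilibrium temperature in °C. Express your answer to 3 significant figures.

T_f = 51.0 °C

Heat lost by zinc = heat gained by toluene + calorimeter.
(437.4)(0.385)(165.1 − T) = [(629.1)(1.67) + 62.4](T − 33.7)
168.399 (165.1 − T) = 1112.997 (T − 33.7)
27803 − 168.399 T = 1112.997 T − 37508
65311 = 1281.396 T
T = 50.97 °C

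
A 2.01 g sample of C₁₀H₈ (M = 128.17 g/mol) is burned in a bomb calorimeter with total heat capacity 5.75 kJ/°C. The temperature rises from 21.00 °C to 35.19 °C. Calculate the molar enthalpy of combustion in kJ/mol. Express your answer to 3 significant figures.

ΔT = 35.19 − 21.00 = 14.19 °C
q_cal = C_cal × ΔT = 5.75 × 14.19 = 81.5925 kJ
n = 2.01 / 128.17 = 0.01568 mol
q_rxn = −q_cal = -81.5925 kJ
ΔH = -81.5925 / 0.01568 = -5204 kJ/mol

ΔH = -5200 kJ/mol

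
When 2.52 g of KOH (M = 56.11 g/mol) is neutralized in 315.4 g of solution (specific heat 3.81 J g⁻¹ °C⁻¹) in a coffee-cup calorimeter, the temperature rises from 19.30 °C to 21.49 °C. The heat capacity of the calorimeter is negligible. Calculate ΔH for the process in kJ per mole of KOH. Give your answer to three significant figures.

ΔH = -58.6 kJ/mol

|ΔT| = |21.49 − 19.30| = 2.19 °C
|q_surr| = (315.4 × 3.81) × 2.19 = 1201.674 × 2.19 = 2632 J
n(KOH) = 2.52 / 56.11 = 0.04491 mol
Temperature rose, so q_rxn = −|q_surr| = -2.632 kJ
ΔH = q_rxn / n = -58.61 kJ/mol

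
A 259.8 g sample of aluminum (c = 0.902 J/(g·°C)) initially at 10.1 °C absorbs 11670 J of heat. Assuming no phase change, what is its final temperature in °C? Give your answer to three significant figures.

ΔT = q / (m c) = 11670 / (259.8 × 0.902) = 49.80 °C
T_f = 10.1 + 49.80 = 59.90 °C

T_f = 59.9 °C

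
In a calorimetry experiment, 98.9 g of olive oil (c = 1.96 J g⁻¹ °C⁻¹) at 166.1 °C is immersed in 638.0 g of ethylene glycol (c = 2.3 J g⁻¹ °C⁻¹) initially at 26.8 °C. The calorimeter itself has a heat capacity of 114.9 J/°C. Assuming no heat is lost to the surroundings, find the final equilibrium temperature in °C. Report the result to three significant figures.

Heat lost by olive oil = heat gained by ethylene glycol + calorimeter.
(98.9)(1.96)(166.1 − T) = [(638.0)(2.3) + 114.9](T − 26.8)
193.844 (166.1 − T) = 1582.3 (T − 26.8)
32197 − 193.844 T = 1582.3 T − 42406
74603 = 1776.144 T
T = 42.00 °C

T_f = 42.0 °C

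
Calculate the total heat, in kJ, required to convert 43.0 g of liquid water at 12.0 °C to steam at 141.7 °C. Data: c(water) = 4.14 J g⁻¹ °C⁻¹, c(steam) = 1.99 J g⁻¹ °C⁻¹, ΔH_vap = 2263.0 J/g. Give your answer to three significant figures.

q1 (heat water 12.0→100.0 °C): 43.0 × 4.14 × 88.0 = 15666 J
q2 (vaporize at 100 °C): 43.0 × 2263.0 = 97309 J
q3 (heat steam 100.0→141.7 °C): 43.0 × 1.99 × 41.7 = 3568 J
Total: 15666 + 97309 + 3568 = 116543 J = 117 kJ

q = 117 kJ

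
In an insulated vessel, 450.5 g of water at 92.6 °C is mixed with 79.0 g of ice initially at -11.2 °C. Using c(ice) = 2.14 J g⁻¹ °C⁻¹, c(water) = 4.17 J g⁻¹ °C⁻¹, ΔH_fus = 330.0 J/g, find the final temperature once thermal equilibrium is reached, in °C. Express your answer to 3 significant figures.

Heat to bring ice to 0 °C and melt it: q₁ = 79.0×2.14×11.2 + 79.0×330.0 = 27963 J
Heat the water can supply cooling to 0 °C: 450.5×4.17×92.6 = 173957 J > q₁, so all ice melts.
Energy balance: 450.5×4.17×(92.6 − T) = 27963 + 79.0×4.17×(T − 0)
1878.585(92.6 − T) = 27963 + 329.43 T
173957 − 27963 = 2208.015 T
T = 145994 / 2208.015 = 66.12 °C

T_f = 66.1 °C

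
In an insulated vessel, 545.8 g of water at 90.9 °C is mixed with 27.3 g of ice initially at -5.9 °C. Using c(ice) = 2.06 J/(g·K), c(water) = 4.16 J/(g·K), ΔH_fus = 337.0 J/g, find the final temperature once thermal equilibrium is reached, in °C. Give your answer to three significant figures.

T_f = 82.6 °C

Heat to bring ice to 0 °C and melt it: q₁ = 27.3×2.06×5.9 + 27.3×337.0 = 9531.9 J
Heat the water can supply cooling to 0 °C: 545.8×4.16×90.9 = 206391 J > q₁, so all ice melts.
Energy balance: 545.8×4.16×(90.9 − T) = 9531.9 + 27.3×4.16×(T − 0)
2270.528(90.9 − T) = 9531.9 + 113.568 T
206391 − 9531.9 = 2384.096 T
T = 196859.1 / 2384.096 = 82.57 °C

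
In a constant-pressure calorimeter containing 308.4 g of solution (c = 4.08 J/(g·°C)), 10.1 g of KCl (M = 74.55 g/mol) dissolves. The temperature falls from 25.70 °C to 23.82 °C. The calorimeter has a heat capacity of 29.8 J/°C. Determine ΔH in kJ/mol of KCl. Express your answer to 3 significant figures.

|ΔT| = |23.82 − 25.70| = 1.88 °C
|q_surr| = (308.4 × 4.08 + 29.8) × 1.88 = 1288.072 × 1.88 = 2422 J
n(KCl) = 10.1 / 74.55 = 0.1355 mol
Temperature fell, so q_rxn = +|q_surr| = 2.422 kJ
ΔH = q_rxn / n = 17.87 kJ/mol

ΔH = 17.9 kJ/mol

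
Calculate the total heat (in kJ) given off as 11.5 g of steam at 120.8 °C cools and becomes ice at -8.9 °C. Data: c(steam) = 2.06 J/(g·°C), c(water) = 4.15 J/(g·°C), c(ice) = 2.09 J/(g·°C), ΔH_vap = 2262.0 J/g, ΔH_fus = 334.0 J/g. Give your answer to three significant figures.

q1 (cool steam 120.8→100 °C): 11.5 × 2.06 × 20.8 = 493 J
q2 (condense at 100 °C): 11.5 × 2262.0 = 26013 J
q3 (cool water 100→0 °C): 11.5 × 4.15 × 100.0 = 4773 J
q4 (freeze at 0 °C): 11.5 × 334.0 = 3841 J
q5 (cool ice 0→-8.9 °C): 11.5 × 2.09 × 8.9 = 214 J
Total: 493 + 26013 + 4773 + 3841 + 214 = 35334 J = 35.3 kJ

q = 35.3 kJ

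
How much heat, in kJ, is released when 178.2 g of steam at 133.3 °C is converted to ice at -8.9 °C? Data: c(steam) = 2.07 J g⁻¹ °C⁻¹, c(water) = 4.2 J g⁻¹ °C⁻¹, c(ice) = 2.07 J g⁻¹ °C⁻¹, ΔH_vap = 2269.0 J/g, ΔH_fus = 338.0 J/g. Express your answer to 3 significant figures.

q = 555 kJ

q1 (cool steam 133.3→100 °C): 178.2 × 2.07 × 33.3 = 12284 J
q2 (condense at 100 °C): 178.2 × 2269.0 = 404336 J
q3 (cool water 100→0 °C): 178.2 × 4.2 × 100.0 = 74844 J
q4 (freeze at 0 °C): 178.2 × 338.0 = 60232 J
q5 (cool ice 0→-8.9 °C): 178.2 × 2.07 × 8.9 = 3283 J
Total: 12284 + 404336 + 74844 + 60232 + 3283 = 554979 J = 555 kJ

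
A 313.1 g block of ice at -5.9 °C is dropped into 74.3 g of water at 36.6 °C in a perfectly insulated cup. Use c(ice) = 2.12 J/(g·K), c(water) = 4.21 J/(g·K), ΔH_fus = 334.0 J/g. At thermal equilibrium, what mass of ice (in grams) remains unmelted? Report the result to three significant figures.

Heat to warm all ice to 0 °C: 313.1×2.12×5.9 = 3916.3 J
Heat released by water cooling to 0 °C: 74.3×4.21×36.6 = 11449 J
11449 J < 3916.3 + 313.1×334.0 = 108491.7 J, so not all ice melts; final T = 0 °C.
Heat left for melting: 11449 − 3916.3 = 7532.7 J
Mass melted = 7532.7 / 334.0 = 22.55 g
Ice remaining = 313.1 − 22.55 = 290.55 g

m_ice remaining = 291 g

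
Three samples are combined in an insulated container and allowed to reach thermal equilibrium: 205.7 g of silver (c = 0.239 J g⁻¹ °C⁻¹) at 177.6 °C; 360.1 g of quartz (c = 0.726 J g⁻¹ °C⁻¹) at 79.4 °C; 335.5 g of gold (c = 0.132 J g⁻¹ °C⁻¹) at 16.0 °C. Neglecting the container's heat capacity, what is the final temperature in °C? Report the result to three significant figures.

T_f = 85.1 °C

Σ mᵢcᵢ(T − Tᵢ) = 0  ⇒  T = Σ mᵢcᵢTᵢ / Σ mᵢcᵢ
Σ mᵢcᵢ = 205.7×0.239 + 360.1×0.726 + 335.5×0.132 = 354.8809
Σ mᵢcᵢTᵢ = 49.1623×177.6 + 261.4326×79.4 + 44.286×16.0 = 30198
T = 30198 / 354.8809 = 85.09 °C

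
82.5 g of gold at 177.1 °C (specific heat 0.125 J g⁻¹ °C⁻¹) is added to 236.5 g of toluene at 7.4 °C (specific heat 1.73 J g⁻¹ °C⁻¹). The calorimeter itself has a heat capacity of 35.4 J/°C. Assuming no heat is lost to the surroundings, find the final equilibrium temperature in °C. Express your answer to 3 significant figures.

T_f = 11.2 °C

Heat lost by gold = heat gained by toluene + calorimeter.
(82.5)(0.125)(177.1 − T) = [(236.5)(1.73) + 35.4](T − 7.4)
10.3125 (177.1 − T) = 444.545 (T − 7.4)
1826.3 − 10.3125 T = 444.545 T − 3289.6
5115.9 = 454.8575 T
T = 11.247 °C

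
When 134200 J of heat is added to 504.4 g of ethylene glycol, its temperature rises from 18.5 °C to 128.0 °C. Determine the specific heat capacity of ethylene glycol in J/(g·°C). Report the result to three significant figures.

c = q / (m ΔT) = 134200 / (504.4 × 109.5)
c = 134200 / 55231.8 = 2.43 J/(g·°C)

c = 2.43 J/(g·°C)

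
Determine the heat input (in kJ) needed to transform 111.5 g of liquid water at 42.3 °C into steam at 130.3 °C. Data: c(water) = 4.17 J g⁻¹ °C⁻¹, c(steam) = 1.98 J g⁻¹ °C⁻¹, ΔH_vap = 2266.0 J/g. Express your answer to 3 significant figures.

q = 286 kJ

q1 (heat water 42.3→100.0 °C): 111.5 × 4.17 × 57.7 = 26828 J
q2 (vaporize at 100 °C): 111.5 × 2266.0 = 252659 J
q3 (heat steam 100.0→130.3 °C): 111.5 × 1.98 × 30.3 = 6689 J
Total: 26828 + 252659 + 6689 = 286176 J = 286 kJ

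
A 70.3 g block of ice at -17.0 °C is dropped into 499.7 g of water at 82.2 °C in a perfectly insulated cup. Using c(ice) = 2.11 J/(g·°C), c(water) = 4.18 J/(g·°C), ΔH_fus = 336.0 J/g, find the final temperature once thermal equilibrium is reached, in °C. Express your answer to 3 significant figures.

T_f = 61.1 °C

Heat to bring ice to 0 °C and melt it: q₁ = 70.3×2.11×17.0 + 70.3×336.0 = 26142 J
Heat the water can supply cooling to 0 °C: 499.7×4.18×82.2 = 171695 J > q₁, so all ice melts.
Energy balance: 499.7×4.18×(82.2 − T) = 26142 + 70.3×4.18×(T − 0)
2088.746(82.2 − T) = 26142 + 293.854 T
171695 − 26142 = 2382.600 T
T = 145553 / 2382.600 = 61.09 °C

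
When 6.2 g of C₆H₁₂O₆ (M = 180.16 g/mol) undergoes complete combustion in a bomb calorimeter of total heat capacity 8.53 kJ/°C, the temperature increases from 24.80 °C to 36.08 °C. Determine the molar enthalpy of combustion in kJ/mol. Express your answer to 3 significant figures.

ΔT = 36.08 − 24.80 = 11.28 °C
q_cal = C_cal × ΔT = 8.53 × 11.28 = 96.2184 kJ
n = 6.2 / 180.16 = 0.03441 mol
q_rxn = −q_cal = -96.2184 kJ
ΔH = -96.2184 / 0.03441 = -2796 kJ/mol

ΔH = -2800 kJ/mol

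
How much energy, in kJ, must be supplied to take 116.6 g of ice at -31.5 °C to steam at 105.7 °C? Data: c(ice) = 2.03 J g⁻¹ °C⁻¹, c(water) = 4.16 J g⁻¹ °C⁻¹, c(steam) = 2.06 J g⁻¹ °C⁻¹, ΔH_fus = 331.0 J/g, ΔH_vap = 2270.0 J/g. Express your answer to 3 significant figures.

q1 (heat ice -31.5→0.0 °C): 116.6 × 2.03 × 31.5 = 7456 J
q2 (melt at 0 °C): 116.6 × 331.0 = 38595 J
q3 (heat water 0.0→100.0 °C): 116.6 × 4.16 × 100.0 = 48506 J
q4 (vaporize at 100 °C): 116.6 × 2270.0 = 264682 J
q5 (heat steam 100.0→105.7 °C): 116.6 × 2.06 × 5.7 = 1369 J
Total: 7456 + 38595 + 48506 + 264682 + 1369 = 360608 J = 361 kJ

q = 361 kJ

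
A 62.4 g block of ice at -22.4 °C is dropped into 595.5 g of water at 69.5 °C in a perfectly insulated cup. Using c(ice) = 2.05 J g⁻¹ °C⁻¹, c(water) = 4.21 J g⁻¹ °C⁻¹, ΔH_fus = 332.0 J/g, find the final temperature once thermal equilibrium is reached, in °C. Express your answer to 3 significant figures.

Heat to bring ice to 0 °C and melt it: q₁ = 62.4×2.05×22.4 + 62.4×332.0 = 23582 J
Heat the water can supply cooling to 0 °C: 595.5×4.21×69.5 = 174240 J > q₁, so all ice melts.
Energy balance: 595.5×4.21×(69.5 − T) = 23582 + 62.4×4.21×(T − 0)
2507.055(69.5 − T) = 23582 + 262.704 T
174240 − 23582 = 2769.759 T
T = 150658 / 2769.759 = 54.39 °C

T_f = 54.4 °C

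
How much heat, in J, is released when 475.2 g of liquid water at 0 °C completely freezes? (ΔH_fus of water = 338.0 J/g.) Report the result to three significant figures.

q = m × ΔH_fus = 475.2 × 338.0 = 160600 J

q = 161000 J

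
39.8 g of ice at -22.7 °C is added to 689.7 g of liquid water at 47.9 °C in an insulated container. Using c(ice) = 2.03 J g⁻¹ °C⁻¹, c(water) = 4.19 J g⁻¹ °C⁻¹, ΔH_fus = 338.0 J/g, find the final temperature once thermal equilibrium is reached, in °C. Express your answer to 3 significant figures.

T_f = 40.3 °C

Heat to bring ice to 0 °C and melt it: q₁ = 39.8×2.03×22.7 + 39.8×338.0 = 15286 J
Heat the water can supply cooling to 0 °C: 689.7×4.19×47.9 = 138423 J > q₁, so all ice melts.
Energy balance: 689.7×4.19×(47.9 − T) = 15286 + 39.8×4.19×(T − 0)
2889.843(47.9 − T) = 15286 + 166.762 T
138423 − 15286 = 3056.605 T
T = 123137 / 3056.605 = 40.29 °C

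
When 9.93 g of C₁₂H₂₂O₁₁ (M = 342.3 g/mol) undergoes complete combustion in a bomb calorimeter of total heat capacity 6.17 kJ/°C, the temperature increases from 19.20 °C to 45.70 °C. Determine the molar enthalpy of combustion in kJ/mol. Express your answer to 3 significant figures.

ΔT = 45.70 − 19.20 = 26.50 °C
q_cal = C_cal × ΔT = 6.17 × 26.50 = 163.505 kJ
n = 9.93 / 342.3 = 0.02901 mol
q_rxn = −q_cal = -163.505 kJ
ΔH = -163.505 / 0.02901 = -5636 kJ/mol

ΔH = -5640 kJ/mol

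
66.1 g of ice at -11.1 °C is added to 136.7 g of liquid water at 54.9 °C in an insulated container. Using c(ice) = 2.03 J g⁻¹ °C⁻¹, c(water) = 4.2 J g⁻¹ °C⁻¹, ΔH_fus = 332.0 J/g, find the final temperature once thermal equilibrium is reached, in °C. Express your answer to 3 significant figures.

Heat to bring ice to 0 °C and melt it: q₁ = 66.1×2.03×11.1 + 66.1×332.0 = 23435 J
Heat the water can supply cooling to 0 °C: 136.7×4.2×54.9 = 31520.3 J > q₁, so all ice melts.
Energy balance: 136.7×4.2×(54.9 − T) = 23435 + 66.1×4.2×(T − 0)
574.14(54.9 − T) = 23435 + 277.62 T
31520.3 − 23435 = 851.76 T
T = 8085.3 / 851.76 = 9.492 °C

T_f = 9.49 °C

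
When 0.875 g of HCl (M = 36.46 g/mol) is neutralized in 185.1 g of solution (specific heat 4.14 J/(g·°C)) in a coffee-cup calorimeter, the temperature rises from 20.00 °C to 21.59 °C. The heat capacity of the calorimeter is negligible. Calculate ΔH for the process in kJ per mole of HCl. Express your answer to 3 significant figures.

|ΔT| = |21.59 − 20.00| = 1.59 °C
|q_surr| = (185.1 × 4.14) × 1.59 = 766.314 × 1.59 = 1218 J
n(HCl) = 0.875 / 36.46 = 0.02400 mol
Temperature rose, so q_rxn = −|q_surr| = -1.218 kJ
ΔH = q_rxn / n = -50.75 kJ/mol

ΔH = -50.8 kJ/mol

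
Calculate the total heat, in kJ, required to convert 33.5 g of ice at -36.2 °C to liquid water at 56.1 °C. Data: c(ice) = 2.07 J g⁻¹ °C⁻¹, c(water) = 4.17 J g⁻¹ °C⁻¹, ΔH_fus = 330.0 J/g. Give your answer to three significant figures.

q = 21.4 kJ

q1 (heat ice -36.2→0.0 °C): 33.5 × 2.07 × 36.2 = 2510 J
q2 (melt at 0 °C): 33.5 × 330.0 = 11055 J
q3 (heat water 0.0→56.1 °C): 33.5 × 4.17 × 56.1 = 7837 J
Total: 2510 + 11055 + 7837 = 21402 J = 21.4 kJ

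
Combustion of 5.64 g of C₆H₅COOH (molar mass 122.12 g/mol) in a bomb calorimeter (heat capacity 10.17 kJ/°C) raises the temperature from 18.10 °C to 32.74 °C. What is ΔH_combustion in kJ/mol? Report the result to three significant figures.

ΔH = -3220 kJ/mol

ΔT = 32.74 − 18.10 = 14.64 °C
q_cal = C_cal × ΔT = 10.17 × 14.64 = 148.8888 kJ
n = 5.64 / 122.12 = 0.04618 mol
q_rxn = −q_cal = -148.8888 kJ
ΔH = -148.8888 / 0.04618 = -3224 kJ/mol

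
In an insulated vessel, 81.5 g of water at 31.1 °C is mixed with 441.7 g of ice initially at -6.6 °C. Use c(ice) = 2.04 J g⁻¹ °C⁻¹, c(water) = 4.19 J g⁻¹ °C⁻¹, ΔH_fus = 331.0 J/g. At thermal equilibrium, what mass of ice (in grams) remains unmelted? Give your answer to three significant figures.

m_ice remaining = 428 g

Heat to warm all ice to 0 °C: 441.7×2.04×6.6 = 5947.0 J
Heat released by water cooling to 0 °C: 81.5×4.19×31.1 = 10620 J
10620 J < 5947.0 + 441.7×331.0 = 152149.7 J, so not all ice melts; final T = 0 °C.
Heat left for melting: 10620 − 5947.0 = 4673.0 J
Mass melted = 4673.0 / 331.0 = 14.12 g
Ice remaining = 441.7 − 14.12 = 427.58 g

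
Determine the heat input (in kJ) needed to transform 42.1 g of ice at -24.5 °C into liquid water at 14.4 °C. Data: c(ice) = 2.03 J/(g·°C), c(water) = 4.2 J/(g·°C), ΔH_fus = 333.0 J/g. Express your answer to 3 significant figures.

q1 (heat ice -24.5→0.0 °C): 42.1 × 2.03 × 24.5 = 2094 J
q2 (melt at 0 °C): 42.1 × 333.0 = 14019 J
q3 (heat water 0.0→14.4 °C): 42.1 × 4.2 × 14.4 = 2546 J
Total: 2094 + 14019 + 2546 = 18659 J = 18.7 kJ

q = 18.7 kJ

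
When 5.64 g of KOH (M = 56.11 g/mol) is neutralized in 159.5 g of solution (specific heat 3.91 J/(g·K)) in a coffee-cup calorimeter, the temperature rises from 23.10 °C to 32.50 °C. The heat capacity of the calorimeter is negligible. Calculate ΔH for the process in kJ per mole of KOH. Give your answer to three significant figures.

ΔH = -58.3 kJ/mol

|ΔT| = |32.50 − 23.10| = 9.40 °C
|q_surr| = (159.5 × 3.91) × 9.40 = 623.645 × 9.40 = 5862 J
n(KOH) = 5.64 / 56.11 = 0.1005 mol
Temperature rose, so q_rxn = −|q_surr| = -5.862 kJ
ΔH = q_rxn / n = -58.33 kJ/mol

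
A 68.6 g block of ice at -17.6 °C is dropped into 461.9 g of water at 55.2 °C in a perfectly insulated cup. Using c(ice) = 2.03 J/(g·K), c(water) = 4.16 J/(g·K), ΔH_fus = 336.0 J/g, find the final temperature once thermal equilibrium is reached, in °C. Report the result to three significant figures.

T_f = 36.5 °C

Heat to bring ice to 0 °C and melt it: q₁ = 68.6×2.03×17.6 + 68.6×336.0 = 25501 J
Heat the water can supply cooling to 0 °C: 461.9×4.16×55.2 = 106067 J > q₁, so all ice melts.
Energy balance: 461.9×4.16×(55.2 − T) = 25501 + 68.6×4.16×(T − 0)
1921.504(55.2 − T) = 25501 + 285.376 T
106067 − 25501 = 2206.880 T
T = 80566 / 2206.880 = 36.51 °C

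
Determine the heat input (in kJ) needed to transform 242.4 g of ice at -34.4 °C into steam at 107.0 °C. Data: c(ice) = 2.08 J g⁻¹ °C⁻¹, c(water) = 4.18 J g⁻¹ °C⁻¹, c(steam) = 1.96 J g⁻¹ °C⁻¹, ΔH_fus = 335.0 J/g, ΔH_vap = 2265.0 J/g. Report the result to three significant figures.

q1 (heat ice -34.4→0.0 °C): 242.4 × 2.08 × 34.4 = 17344 J
q2 (melt at 0 °C): 242.4 × 335.0 = 81204 J
q3 (heat water 0.0→100.0 °C): 242.4 × 4.18 × 100.0 = 101323 J
q4 (vaporize at 100 °C): 242.4 × 2265.0 = 549036 J
q5 (heat steam 100.0→107.0 °C): 242.4 × 1.96 × 7.0 = 3326 J
Total: 17344 + 81204 + 101323 + 549036 + 3326 = 752233 J = 752 kJ

q = 752 kJ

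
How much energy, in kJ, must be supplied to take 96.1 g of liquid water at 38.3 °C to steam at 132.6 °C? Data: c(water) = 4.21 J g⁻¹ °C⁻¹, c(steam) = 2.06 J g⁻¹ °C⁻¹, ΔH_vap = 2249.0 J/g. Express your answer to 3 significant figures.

q1 (heat water 38.3→100.0 °C): 96.1 × 4.21 × 61.7 = 24963 J
q2 (vaporize at 100 °C): 96.1 × 2249.0 = 216129 J
q3 (heat steam 100.0→132.6 °C): 96.1 × 2.06 × 32.6 = 6454 J
Total: 24963 + 216129 + 6454 = 247546 J = 248 kJ

q = 248 kJ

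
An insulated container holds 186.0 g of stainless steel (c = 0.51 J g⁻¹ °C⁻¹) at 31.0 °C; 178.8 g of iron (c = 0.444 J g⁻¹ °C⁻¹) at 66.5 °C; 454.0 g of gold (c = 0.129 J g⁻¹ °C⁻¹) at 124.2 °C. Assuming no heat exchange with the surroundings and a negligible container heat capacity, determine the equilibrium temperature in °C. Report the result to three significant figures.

Σ mᵢcᵢ(T − Tᵢ) = 0  ⇒  T = Σ mᵢcᵢTᵢ / Σ mᵢcᵢ
Σ mᵢcᵢ = 186.0×0.51 + 178.8×0.444 + 454.0×0.129 = 232.8132
Σ mᵢcᵢTᵢ = 94.86×31.0 + 79.3872×66.5 + 58.566×124.2 = 15494
T = 15494 / 232.8132 = 66.55 °C

T_f = 66.6 °C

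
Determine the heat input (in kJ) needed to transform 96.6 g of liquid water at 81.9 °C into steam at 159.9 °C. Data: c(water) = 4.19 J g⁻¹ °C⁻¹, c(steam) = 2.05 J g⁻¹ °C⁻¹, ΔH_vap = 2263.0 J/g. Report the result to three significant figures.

q = 238 kJ

q1 (heat water 81.9→100.0 °C): 96.6 × 4.19 × 18.1 = 7326 J
q2 (vaporize at 100 °C): 96.6 × 2263.0 = 218606 J
q3 (heat steam 100.0→159.9 °C): 96.6 × 2.05 × 59.9 = 11862 J
Total: 7326 + 218606 + 11862 = 237794 J = 238 kJ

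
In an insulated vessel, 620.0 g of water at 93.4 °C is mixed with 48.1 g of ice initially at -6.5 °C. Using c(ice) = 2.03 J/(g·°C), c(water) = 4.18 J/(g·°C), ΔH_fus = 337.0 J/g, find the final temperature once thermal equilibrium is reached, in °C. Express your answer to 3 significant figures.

Heat to bring ice to 0 °C and melt it: q₁ = 48.1×2.03×6.5 + 48.1×337.0 = 16844 J
Heat the water can supply cooling to 0 °C: 620.0×4.18×93.4 = 242055 J > q₁, so all ice melts.
Energy balance: 620.0×4.18×(93.4 − T) = 16844 + 48.1×4.18×(T − 0)
2591.6(93.4 − T) = 16844 + 201.058 T
242055 − 16844 = 2792.658 T
T = 225211 / 2792.658 = 80.64 °C

T_f = 80.6 °C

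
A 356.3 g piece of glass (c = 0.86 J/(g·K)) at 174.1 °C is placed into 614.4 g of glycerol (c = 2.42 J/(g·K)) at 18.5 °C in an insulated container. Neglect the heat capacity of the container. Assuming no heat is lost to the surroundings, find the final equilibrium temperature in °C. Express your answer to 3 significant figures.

T_f = 45.1 °C

Heat lost by glass = heat gained by glycerol.
(356.3)(0.86)(174.1 − T) = (614.4)(2.42)(T − 18.5)
306.418 (174.1 − T) = 1486.848 (T − 18.5)
53347 − 306.418 T = 1486.848 T − 27507
80854 = 1793.266 T
T = 45.09 °C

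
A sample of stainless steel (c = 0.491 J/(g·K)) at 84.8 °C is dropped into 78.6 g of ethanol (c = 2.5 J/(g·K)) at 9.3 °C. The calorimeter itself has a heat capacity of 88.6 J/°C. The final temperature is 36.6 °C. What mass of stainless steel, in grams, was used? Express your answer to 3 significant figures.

q_gained = (78.6 × 2.5 + 88.6) × (36.6 − 9.3) = 7783 J
q_lost = m × 0.491 × (84.8 − 36.6) = 23.6662 m
m = 7783 / 23.6662 = 329 g

m = 329 g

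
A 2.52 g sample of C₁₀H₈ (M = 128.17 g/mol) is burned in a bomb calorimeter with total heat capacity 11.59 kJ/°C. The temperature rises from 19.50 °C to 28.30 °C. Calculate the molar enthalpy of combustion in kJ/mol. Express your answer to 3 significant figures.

ΔT = 28.30 − 19.50 = 8.80 °C
q_cal = C_cal × ΔT = 11.59 × 8.80 = 101.992 kJ
n = 2.52 / 128.17 = 0.01966 mol
q_rxn = −q_cal = -101.992 kJ
ΔH = -101.992 / 0.01966 = -5188 kJ/mol

ΔH = -5190 kJ/mol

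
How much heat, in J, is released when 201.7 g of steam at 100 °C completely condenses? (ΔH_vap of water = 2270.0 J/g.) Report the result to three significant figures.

q = 458000 J

q = m × ΔH_vap = 201.7 × 2270.0 = 457900 J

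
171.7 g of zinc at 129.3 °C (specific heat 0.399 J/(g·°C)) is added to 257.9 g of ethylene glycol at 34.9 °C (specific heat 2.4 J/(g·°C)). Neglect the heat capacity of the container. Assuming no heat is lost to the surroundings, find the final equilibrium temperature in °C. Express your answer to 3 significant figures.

T_f = 44.3 °C

Heat lost by zinc = heat gained by ethylene glycol.
(171.7)(0.399)(129.3 − T) = (257.9)(2.4)(T − 34.9)
68.5083 (129.3 − T) = 618.96 (T − 34.9)
8858.1 − 68.5083 T = 618.96 T − 21602
30460.1 = 687.4683 T
T = 44.31 °C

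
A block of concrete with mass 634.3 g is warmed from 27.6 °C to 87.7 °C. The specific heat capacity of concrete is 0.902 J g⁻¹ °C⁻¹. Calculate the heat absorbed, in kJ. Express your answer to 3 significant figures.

q = 34.4 kJ

q = m c ΔT = 634.3 × 0.902 × (87.7 − 27.6)
q = 634.3 × 0.902 × 60.1 = 34390 J = 34.4 kJ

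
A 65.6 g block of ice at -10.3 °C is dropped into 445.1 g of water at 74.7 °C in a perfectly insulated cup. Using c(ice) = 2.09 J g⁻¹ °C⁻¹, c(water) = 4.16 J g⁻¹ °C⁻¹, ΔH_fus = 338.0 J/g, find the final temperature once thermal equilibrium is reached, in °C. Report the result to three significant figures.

Heat to bring ice to 0 °C and melt it: q₁ = 65.6×2.09×10.3 + 65.6×338.0 = 23585 J
Heat the water can supply cooling to 0 °C: 445.1×4.16×74.7 = 138316 J > q₁, so all ice melts.
Energy balance: 445.1×4.16×(74.7 − T) = 23585 + 65.6×4.16×(T − 0)
1851.616(74.7 − T) = 23585 + 272.896 T
138316 − 23585 = 2124.512 T
T = 114731 / 2124.512 = 54.00 °C

T_f = 54.0 °C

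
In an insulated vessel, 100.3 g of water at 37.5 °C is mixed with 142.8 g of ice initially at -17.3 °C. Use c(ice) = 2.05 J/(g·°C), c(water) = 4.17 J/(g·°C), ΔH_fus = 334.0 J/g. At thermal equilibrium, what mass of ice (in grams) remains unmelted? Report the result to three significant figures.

m_ice remaining = 111 g

Heat to warm all ice to 0 °C: 142.8×2.05×17.3 = 5064.4 J
Heat released by water cooling to 0 °C: 100.3×4.17×37.5 = 15684 J
15684 J < 5064.4 + 142.8×334.0 = 52759.6 J, so not all ice melts; final T = 0 °C.
Heat left for melting: 15684 − 5064.4 = 10619.6 J
Mass melted = 10619.6 / 334.0 = 31.80 g
Ice remaining = 142.8 − 31.80 = 111.00 g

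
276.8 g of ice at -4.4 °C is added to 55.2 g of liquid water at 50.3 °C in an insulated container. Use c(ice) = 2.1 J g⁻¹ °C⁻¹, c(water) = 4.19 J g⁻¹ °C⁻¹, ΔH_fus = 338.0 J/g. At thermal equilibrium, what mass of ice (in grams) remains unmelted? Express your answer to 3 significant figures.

Heat to warm all ice to 0 °C: 276.8×2.1×4.4 = 2557.6 J
Heat released by water cooling to 0 °C: 55.2×4.19×50.3 = 11634 J
11634 J < 2557.6 + 276.8×338.0 = 96116.0 J, so not all ice melts; final T = 0 °C.
Heat left for melting: 11634 − 2557.6 = 9076.4 J
Mass melted = 9076.4 / 338.0 = 26.85 g
Ice remaining = 276.8 − 26.85 = 249.95 g

m_ice remaining = 250 g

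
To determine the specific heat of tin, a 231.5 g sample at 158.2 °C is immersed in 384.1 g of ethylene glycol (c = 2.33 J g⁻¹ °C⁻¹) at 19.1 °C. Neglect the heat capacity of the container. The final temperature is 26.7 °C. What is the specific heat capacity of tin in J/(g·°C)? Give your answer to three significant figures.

c = 0.223 J/(g·°C)

q_gained = (384.1 × 2.33) × (26.7 − 19.1) = 6802 J
q_lost = 231.5 × c × (158.2 − 26.7) = 30442.25 c
Set equal: c = 6802 / 30442.25 = 0.223 J/(g·°C)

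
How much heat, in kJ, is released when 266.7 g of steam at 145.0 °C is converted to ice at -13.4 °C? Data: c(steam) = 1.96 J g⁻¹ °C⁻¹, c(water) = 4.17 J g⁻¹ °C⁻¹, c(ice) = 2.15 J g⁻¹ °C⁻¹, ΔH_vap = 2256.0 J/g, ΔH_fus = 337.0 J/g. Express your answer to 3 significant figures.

q = 834 kJ

q1 (cool steam 145.0→100 °C): 266.7 × 1.96 × 45.0 = 23523 J
q2 (condense at 100 °C): 266.7 × 2256.0 = 601675 J
q3 (cool water 100→0 °C): 266.7 × 4.17 × 100.0 = 111214 J
q4 (freeze at 0 °C): 266.7 × 337.0 = 89878 J
q5 (cool ice 0→-13.4 °C): 266.7 × 2.15 × 13.4 = 7684 J
Total: 23523 + 601675 + 111214 + 89878 + 7684 = 833974 J = 834 kJ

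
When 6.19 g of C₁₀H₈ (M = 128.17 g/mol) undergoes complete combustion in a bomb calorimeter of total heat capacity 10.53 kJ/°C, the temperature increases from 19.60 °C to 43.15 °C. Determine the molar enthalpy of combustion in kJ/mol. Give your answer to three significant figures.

ΔH = -5130 kJ/mol

ΔT = 43.15 − 19.60 = 23.55 °C
q_cal = C_cal × ΔT = 10.53 × 23.55 = 247.9815 kJ
n = 6.19 / 128.17 = 0.04830 mol
q_rxn = −q_cal = -247.9815 kJ
ΔH = -247.9815 / 0.04830 = -5134 kJ/mol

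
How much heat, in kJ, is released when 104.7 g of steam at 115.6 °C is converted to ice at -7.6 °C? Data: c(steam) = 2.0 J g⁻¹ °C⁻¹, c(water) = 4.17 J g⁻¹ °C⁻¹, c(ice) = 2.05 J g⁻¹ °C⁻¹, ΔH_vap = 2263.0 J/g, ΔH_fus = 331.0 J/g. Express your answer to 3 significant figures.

q = 320 kJ

q1 (cool steam 115.6→100 °C): 104.7 × 2.0 × 15.6 = 3267 J
q2 (condense at 100 °C): 104.7 × 2263.0 = 236936 J
q3 (cool water 100→0 °C): 104.7 × 4.17 × 100.0 = 43660 J
q4 (freeze at 0 °C): 104.7 × 331.0 = 34656 J
q5 (cool ice 0→-7.6 °C): 104.7 × 2.05 × 7.6 = 1631 J
Total: 3267 + 236936 + 43660 + 34656 + 1631 = 320150 J = 320 kJ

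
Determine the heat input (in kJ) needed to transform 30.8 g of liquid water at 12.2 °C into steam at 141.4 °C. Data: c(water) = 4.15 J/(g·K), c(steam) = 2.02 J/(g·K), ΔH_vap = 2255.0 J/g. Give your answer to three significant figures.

q1 (heat water 12.2→100.0 °C): 30.8 × 4.15 × 87.8 = 11223 J
q2 (vaporize at 100 °C): 30.8 × 2255.0 = 69454 J
q3 (heat steam 100.0→141.4 °C): 30.8 × 2.02 × 41.4 = 2576 J
Total: 11223 + 69454 + 2576 = 83253 J = 83.3 kJ

q = 83.3 kJ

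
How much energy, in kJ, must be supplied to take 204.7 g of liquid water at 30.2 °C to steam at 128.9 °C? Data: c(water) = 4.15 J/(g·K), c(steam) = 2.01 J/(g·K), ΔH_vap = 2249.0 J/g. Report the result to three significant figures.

q = 532 kJ

q1 (heat water 30.2→100.0 °C): 204.7 × 4.15 × 69.8 = 59295 J
q2 (vaporize at 100 °C): 204.7 × 2249.0 = 460370 J
q3 (heat steam 100.0→128.9 °C): 204.7 × 2.01 × 28.9 = 11891 J
Total: 59295 + 460370 + 11891 = 531556 J = 532 kJ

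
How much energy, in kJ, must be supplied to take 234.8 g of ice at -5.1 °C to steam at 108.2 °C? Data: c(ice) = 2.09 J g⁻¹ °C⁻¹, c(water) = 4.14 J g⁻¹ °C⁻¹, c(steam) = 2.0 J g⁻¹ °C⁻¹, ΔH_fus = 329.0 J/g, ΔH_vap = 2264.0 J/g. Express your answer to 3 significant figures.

q = 712 kJ

q1 (heat ice -5.1→0.0 °C): 234.8 × 2.09 × 5.1 = 2503 J
q2 (melt at 0 °C): 234.8 × 329.0 = 77249 J
q3 (heat water 0.0→100.0 °C): 234.8 × 4.14 × 100.0 = 97207 J
q4 (vaporize at 100 °C): 234.8 × 2264.0 = 531587 J
q5 (heat steam 100.0→108.2 °C): 234.8 × 2.0 × 8.2 = 3851 J
Total: 2503 + 77249 + 97207 + 531587 + 3851 = 712397 J = 712 kJ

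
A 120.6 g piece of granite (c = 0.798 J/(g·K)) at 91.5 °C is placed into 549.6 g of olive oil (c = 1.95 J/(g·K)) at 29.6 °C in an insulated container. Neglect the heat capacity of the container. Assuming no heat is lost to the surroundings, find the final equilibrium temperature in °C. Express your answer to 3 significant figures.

Heat lost by granite = heat gained by olive oil.
(120.6)(0.798)(91.5 − T) = (549.6)(1.95)(T − 29.6)
96.2388 (91.5 − T) = 1071.72 (T − 29.6)
8805.9 − 96.2388 T = 1071.72 T − 31723
40528.9 = 1167.9588 T
T = 34.70 °C

T_f = 34.7 °C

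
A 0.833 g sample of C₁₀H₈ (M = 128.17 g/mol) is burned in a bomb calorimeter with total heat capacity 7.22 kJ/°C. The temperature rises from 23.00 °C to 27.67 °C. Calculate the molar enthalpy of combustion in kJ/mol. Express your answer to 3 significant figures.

ΔT = 27.67 − 23.00 = 4.67 °C
q_cal = C_cal × ΔT = 7.22 × 4.67 = 33.7174 kJ
n = 0.833 / 128.17 = 0.006499 mol
q_rxn = −q_cal = -33.7174 kJ
ΔH = -33.7174 / 0.006499 = -5188 kJ/mol

ΔH = -5190 kJ/mol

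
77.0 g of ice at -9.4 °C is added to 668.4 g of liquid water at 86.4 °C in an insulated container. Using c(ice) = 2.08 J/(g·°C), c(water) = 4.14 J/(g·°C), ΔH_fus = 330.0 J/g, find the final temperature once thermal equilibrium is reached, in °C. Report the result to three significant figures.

T_f = 68.8 °C

Heat to bring ice to 0 °C and melt it: q₁ = 77.0×2.08×9.4 + 77.0×330.0 = 26916 J
Heat the water can supply cooling to 0 °C: 668.4×4.14×86.4 = 239084 J > q₁, so all ice melts.
Energy balance: 668.4×4.14×(86.4 − T) = 26916 + 77.0×4.14×(T − 0)
2767.176(86.4 − T) = 26916 + 318.78 T
239084 − 26916 = 3085.956 T
T = 212168 / 3085.956 = 68.75 °C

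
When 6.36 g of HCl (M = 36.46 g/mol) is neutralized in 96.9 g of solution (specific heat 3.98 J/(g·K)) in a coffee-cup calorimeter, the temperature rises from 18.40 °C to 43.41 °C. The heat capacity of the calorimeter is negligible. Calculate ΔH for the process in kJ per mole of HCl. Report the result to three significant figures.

|ΔT| = |43.41 − 18.40| = 25.01 °C
|q_surr| = (96.9 × 3.98) × 25.01 = 385.662 × 25.01 = 9645 J
n(HCl) = 6.36 / 36.46 = 0.1744 mol
Temperature rose, so q_rxn = −|q_surr| = -9.645 kJ
ΔH = q_rxn / n = -55.30 kJ/mol

ΔH = -55.3 kJ/mol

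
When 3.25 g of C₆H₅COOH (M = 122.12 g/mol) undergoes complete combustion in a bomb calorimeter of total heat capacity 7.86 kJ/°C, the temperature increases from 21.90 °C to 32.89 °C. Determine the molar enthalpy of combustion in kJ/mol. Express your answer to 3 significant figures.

ΔH = -3250 kJ/mol

ΔT = 32.89 − 21.90 = 10.99 °C
q_cal = C_cal × ΔT = 7.86 × 10.99 = 86.3814 kJ
n = 3.25 / 122.12 = 0.02661 mol
q_rxn = −q_cal = -86.3814 kJ
ΔH = -86.3814 / 0.02661 = -3246 kJ/mol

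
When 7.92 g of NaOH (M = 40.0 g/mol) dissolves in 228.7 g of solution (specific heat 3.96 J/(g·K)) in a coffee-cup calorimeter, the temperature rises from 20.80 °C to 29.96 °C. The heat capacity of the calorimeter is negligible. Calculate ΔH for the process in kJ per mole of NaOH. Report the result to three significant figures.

|ΔT| = |29.96 − 20.80| = 9.16 °C
|q_surr| = (228.7 × 3.96) × 9.16 = 905.652 × 9.16 = 8296 J
n(NaOH) = 7.92 / 40.0 = 0.1980 mol
Temperature rose, so q_rxn = −|q_surr| = -8.296 kJ
ΔH = q_rxn / n = -41.90 kJ/mol

ΔH = -41.9 kJ/mol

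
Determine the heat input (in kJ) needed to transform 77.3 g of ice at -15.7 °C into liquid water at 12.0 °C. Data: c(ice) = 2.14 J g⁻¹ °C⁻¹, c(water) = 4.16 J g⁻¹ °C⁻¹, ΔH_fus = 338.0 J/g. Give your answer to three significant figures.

q = 32.6 kJ

q1 (heat ice -15.7→0.0 °C): 77.3 × 2.14 × 15.7 = 2597 J
q2 (melt at 0 °C): 77.3 × 338.0 = 26127 J
q3 (heat water 0.0→12.0 °C): 77.3 × 4.16 × 12.0 = 3859 J
Total: 2597 + 26127 + 3859 = 32583 J = 32.6 kJ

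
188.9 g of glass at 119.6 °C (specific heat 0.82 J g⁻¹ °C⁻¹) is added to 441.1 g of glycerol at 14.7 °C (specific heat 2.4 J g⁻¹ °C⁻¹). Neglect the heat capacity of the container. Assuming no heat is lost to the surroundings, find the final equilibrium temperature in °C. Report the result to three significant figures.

Heat lost by glass = heat gained by glycerol.
(188.9)(0.82)(119.6 − T) = (441.1)(2.4)(T − 14.7)
154.898 (119.6 − T) = 1058.64 (T − 14.7)
18526 − 154.898 T = 1058.64 T − 15562
34088 = 1213.538 T
T = 28.09 °C

T_f = 28.1 °C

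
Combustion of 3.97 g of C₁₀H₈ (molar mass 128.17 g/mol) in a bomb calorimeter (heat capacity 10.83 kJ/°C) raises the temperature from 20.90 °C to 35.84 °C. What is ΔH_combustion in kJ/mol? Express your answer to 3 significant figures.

ΔT = 35.84 − 20.90 = 14.94 °C
q_cal = C_cal × ΔT = 10.83 × 14.94 = 161.8002 kJ
n = 3.97 / 128.17 = 0.03097 mol
q_rxn = −q_cal = -161.8002 kJ
ΔH = -161.8002 / 0.03097 = -5224 kJ/mol

ΔH = -5220 kJ/mol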